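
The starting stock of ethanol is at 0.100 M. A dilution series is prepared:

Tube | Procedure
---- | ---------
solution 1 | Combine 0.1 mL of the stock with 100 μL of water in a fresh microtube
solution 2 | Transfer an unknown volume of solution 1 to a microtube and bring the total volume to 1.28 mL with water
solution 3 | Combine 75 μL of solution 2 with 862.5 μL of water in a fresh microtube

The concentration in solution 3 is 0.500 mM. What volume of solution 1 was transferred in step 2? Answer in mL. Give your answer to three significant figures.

0.160 mL

Step 1: 0.1 mL + 100 μL = 0.2 mL total → factor 0.2/0.1 = 2
Step 2: v brought to 1.28 mL → factor = 1.28 mL/v
Step 3: 75 μL + 862.5 μL = 937.5 μL total → factor 937.5/75 = 12.5
Product of known-step factors = 25
Overall factor = 0.100 M / (0.500 mM) = 200
Step-2 factor = 200 / 25 = 8
v = 1.28 mL / 8 = 0.160 mL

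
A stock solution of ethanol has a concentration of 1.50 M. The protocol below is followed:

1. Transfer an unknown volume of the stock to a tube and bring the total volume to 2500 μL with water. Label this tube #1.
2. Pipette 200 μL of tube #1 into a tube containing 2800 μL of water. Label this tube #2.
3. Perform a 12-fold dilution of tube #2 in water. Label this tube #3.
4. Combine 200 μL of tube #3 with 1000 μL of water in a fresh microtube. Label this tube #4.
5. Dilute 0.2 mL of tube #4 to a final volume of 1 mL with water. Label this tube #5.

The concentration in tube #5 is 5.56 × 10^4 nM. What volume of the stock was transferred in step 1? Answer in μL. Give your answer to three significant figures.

500 μL

Step 1: v brought to 2500 μL → factor = 2500 μL/v
Step 2: 200 μL + 2800 μL = 3000 μL total → factor 3000/200 = 15
Step 3: 12-fold → factor 12
Step 4: 200 μL + 1000 μL = 1200 μL total → factor 1200/200 = 6
Step 5: 0.2 mL brought to 1 mL → factor 1/0.2 = 5
Product of known-step factors = 5400
Overall factor = 1.50 M / (5.56 × 10^4 nM) = 26978
Step-1 factor = 26978 / 5400 = 4.996
v = 2500 μL / 4.996 = 500 μL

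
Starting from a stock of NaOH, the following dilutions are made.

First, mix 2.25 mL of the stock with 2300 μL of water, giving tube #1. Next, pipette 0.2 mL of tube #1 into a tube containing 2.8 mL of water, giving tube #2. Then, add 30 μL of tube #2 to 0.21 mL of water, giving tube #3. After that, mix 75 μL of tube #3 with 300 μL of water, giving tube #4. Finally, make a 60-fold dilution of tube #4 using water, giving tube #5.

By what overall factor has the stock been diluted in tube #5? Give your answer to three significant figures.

Step 1: 2.25 mL + 2300 μL = 4.55 mL total → factor 4.55/2.25 = 2.0222
Step 2: 0.2 mL + 2.8 mL = 3 mL total → factor 3/0.2 = 15
Step 3: 30 μL + 0.21 mL = 240 μL total → factor 240/30 = 8
Step 4: 75 μL + 300 μL = 375 μL total → factor 375/75 = 5
Step 5: 60-fold → factor 60
Overall dilution factor = 2.0222 × 15 × 8 × 5 × 60 = 72800

7.28 × 10^4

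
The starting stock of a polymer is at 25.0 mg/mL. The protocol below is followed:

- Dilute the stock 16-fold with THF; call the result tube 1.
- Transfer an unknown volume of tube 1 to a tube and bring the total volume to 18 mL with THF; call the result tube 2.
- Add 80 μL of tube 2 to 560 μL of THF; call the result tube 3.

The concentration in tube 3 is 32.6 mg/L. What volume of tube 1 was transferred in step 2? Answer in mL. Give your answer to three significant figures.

3.00 mL

Step 1: 16-fold → factor 16
Step 2: v brought to 18 mL → factor = 18 mL/v
Step 3: 80 μL + 560 μL = 640 μL total → factor 640/80 = 8
Product of known-step factors = 128
Overall factor = 25.0 mg/mL / (32.6 mg/L) = 766.87
Step-2 factor = 766.87 / 128 = 5.9912
v = 18 mL / 5.9912 = 3.00 mL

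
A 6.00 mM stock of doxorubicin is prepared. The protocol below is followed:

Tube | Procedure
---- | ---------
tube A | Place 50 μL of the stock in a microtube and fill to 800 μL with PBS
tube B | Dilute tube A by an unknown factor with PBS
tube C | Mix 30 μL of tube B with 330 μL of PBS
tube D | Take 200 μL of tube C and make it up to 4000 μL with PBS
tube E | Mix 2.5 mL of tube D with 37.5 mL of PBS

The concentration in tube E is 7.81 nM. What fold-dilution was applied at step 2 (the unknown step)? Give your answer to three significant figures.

12.5-fold

Step 1: 50 μL brought to 800 μL → factor 800/50 = 16
Step 2: unknown factor x
Step 3: 30 μL + 330 μL = 360 μL total → factor 360/30 = 12
Step 4: 200 μL brought to 4000 μL → factor 4000/200 = 20
Step 5: 2.5 mL + 37.5 mL = 40 mL total → factor 40/2.5 = 16
Product of known-step factors = 61440
Overall factor = 6.00 mM / (7.81 nM) = 7.6825 × 10^5
x = 7.6825 × 10^5 / 61440 = 12.5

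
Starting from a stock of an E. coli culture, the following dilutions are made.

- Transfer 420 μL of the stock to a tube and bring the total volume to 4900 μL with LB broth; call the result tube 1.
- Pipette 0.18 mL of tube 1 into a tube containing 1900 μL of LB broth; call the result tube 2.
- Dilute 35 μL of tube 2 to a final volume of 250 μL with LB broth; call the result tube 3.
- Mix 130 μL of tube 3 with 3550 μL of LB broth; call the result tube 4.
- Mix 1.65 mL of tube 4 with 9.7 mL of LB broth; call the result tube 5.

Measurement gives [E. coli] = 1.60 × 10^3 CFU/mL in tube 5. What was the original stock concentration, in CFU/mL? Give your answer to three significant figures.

Step 1: 420 μL brought to 4900 μL → factor 4900/420 = 11.667
Step 2: 0.18 mL + 1900 μL = 2.08 mL total → factor 2.08/0.18 = 11.556
Step 3: 35 μL brought to 250 μL → factor 250/35 = 7.1429
Step 4: 130 μL + 3550 μL = 3680 μL total → factor 3680/130 = 28.308
Step 5: 1.65 mL + 9.7 mL = 11.35 mL total → factor 11.35/1.65 = 6.8788
Overall dilution factor = 11.667 × 11.556 × 7.1429 × 28.308 × 6.8788 = 1.8751 × 10^5
Stock = 1.60 × 10^3 CFU/mL × 1.8751 × 10^5 = 3.00 × 10^8 CFU/mL

3.00 × 10^8 CFU/mL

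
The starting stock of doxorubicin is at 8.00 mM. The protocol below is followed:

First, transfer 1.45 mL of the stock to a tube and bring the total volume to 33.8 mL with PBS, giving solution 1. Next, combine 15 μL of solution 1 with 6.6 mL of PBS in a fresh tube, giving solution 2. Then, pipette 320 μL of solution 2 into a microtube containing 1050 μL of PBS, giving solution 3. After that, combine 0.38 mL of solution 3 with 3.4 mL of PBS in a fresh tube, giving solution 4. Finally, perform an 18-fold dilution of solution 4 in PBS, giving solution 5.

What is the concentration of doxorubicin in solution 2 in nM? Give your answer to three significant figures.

778 nM

Step 1: 1.45 mL brought to 33.8 mL → factor 33.8/1.45 = 23.31
Step 2: 15 μL + 6.6 mL = 6615 μL total → factor 6615/15 = 441
Dilution factor through solution 2 = 23.31 × 441 = 10280
[solution 2] = 8.00 mM / 10280 = 0.0007782 mM = 778 nM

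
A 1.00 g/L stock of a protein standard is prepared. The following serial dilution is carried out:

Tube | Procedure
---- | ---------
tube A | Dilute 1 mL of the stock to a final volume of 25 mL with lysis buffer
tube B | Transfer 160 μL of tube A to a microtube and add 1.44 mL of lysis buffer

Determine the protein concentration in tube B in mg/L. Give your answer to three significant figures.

4.00 mg/L

Step 1: 1 mL brought to 25 mL → factor 25/1 = 25
Step 2: 160 μL + 1.44 mL = 1600 μL total → factor 1600/160 = 10
Overall dilution factor = 25 × 10 = 250
Final = 1.00 g/L / 250 = 0.004000 g/L = 4.00 mg/L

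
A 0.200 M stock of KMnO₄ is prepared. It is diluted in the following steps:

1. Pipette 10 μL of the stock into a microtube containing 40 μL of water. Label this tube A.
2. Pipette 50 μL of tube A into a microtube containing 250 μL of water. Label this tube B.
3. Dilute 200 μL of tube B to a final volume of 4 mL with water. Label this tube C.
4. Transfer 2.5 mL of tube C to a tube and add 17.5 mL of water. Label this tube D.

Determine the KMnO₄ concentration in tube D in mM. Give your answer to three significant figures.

0.0417 mM

Step 1: 10 μL + 40 μL = 50 μL total → factor 50/10 = 5
Step 2: 50 μL + 250 μL = 300 μL total → factor 300/50 = 6
Step 3: 200 μL brought to 4 mL → factor 4000/200 = 20
Step 4: 2.5 mL + 17.5 mL = 20 mL total → factor 20/2.5 = 8
Overall dilution factor = 5 × 6 × 20 × 8 = 4800
Final = 0.200 M / 4800 = 4.167 × 10^-5 M = 0.0417 mM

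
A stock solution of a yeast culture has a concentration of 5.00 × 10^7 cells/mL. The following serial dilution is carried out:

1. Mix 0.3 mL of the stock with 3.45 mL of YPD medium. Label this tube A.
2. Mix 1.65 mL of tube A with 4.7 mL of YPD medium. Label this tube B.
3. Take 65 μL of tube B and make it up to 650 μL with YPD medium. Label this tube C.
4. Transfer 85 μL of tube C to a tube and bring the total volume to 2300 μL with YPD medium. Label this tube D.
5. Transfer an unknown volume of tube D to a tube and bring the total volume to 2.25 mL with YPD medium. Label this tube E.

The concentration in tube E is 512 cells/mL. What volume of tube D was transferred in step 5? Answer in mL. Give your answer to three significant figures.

0.300 mL

Step 1: 0.3 mL + 3.45 mL = 3.75 mL total → factor 3.75/0.3 = 12.5
Step 2: 1.65 mL + 4.7 mL = 6.35 mL total → factor 6.35/1.65 = 3.8485
Step 3: 65 μL brought to 650 μL → factor 650/65 = 10
Step 4: 85 μL brought to 2300 μL → factor 2300/85 = 27.059
Step 5: v brought to 2.25 mL → factor = 2.25 mL/v
Product of known-step factors = 13017
Overall factor = 5.00 × 10^7 cells/mL / (512 cells/mL) = 97656
Step-5 factor = 97656 / 13017 = 7.5022
v = 2.25 mL / 7.5022 = 0.300 mL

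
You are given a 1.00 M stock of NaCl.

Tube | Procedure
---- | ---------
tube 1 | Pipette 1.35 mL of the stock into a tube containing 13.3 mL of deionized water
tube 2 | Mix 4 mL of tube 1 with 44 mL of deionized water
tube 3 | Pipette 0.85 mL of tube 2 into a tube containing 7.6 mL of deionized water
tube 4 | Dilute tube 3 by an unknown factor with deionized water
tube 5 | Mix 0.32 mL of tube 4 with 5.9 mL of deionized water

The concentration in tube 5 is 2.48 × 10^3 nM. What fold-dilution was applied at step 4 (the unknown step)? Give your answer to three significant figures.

Step 1: 1.35 mL + 13.3 mL = 14.65 mL total → factor 14.65/1.35 = 10.852
Step 2: 4 mL + 44 mL = 48 mL total → factor 48/4 = 12
Step 3: 0.85 mL + 7.6 mL = 8.45 mL total → factor 8.45/0.85 = 9.9412
Step 4: unknown factor x
Step 5: 0.32 mL + 5.9 mL = 6.22 mL total → factor 6.22/0.32 = 19.438
Product of known-step factors = 25163
Overall factor = 1.00 M / (2.48 × 10^3 nM) = 4.0323 × 10^5
x = 4.0323 × 10^5 / 25163 = 16.0

16.0-fold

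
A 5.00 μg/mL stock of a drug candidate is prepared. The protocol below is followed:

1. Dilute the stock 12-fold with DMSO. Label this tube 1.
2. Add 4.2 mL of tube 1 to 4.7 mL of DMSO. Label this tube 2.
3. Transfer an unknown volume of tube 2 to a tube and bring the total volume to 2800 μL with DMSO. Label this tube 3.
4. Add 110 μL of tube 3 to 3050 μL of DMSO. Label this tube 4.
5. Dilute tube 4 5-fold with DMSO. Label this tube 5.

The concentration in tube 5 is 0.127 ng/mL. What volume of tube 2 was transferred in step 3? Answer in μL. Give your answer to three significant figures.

Step 1: 12-fold → factor 12
Step 2: 4.2 mL + 4.7 mL = 8.9 mL total → factor 8.9/4.2 = 2.119
Step 3: v brought to 2800 μL → factor = 2800 μL/v
Step 4: 110 μL + 3050 μL = 3160 μL total → factor 3160/110 = 28.727
Step 5: 5-fold → factor 5
Product of known-step factors = 3652.5
Overall factor = 5.00 μg/mL / (0.127 ng/mL) = 39370
Step-3 factor = 39370 / 3652.5 = 10.779
v = 2800 μL / 10.779 = 260 μL

260 μL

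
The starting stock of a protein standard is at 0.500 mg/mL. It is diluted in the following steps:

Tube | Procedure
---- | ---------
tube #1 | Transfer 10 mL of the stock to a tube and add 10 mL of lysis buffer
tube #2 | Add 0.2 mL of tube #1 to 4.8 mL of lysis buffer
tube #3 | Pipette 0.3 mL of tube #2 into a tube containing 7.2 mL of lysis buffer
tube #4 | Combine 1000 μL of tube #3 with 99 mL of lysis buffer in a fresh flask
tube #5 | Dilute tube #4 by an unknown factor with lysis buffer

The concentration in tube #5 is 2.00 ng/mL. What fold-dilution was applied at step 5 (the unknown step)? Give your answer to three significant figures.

2.00-fold

Step 1: 10 mL + 10 mL = 20 mL total → factor 20/10 = 2
Step 2: 0.2 mL + 4.8 mL = 5 mL total → factor 5/0.2 = 25
Step 3: 0.3 mL + 7.2 mL = 7.5 mL total → factor 7.5/0.3 = 25
Step 4: 1000 μL + 99 mL = 1 × 10^5 μL total → factor 1 × 10^5/1000 = 100
Step 5: unknown factor x
Product of known-step factors = 1.25 × 10^5
Overall factor = 0.500 mg/mL / (2.00 ng/mL) = 2.5 × 10^5
x = 2.5 × 10^5 / 1.25 × 10^5 = 2.00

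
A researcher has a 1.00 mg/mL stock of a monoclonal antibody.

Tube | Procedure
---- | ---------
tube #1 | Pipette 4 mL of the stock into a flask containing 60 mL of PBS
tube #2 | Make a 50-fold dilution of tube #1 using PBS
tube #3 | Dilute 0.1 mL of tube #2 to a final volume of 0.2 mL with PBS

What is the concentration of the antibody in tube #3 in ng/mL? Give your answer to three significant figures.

625 ng/mL

Step 1: 4 mL + 60 mL = 64 mL total → factor 64/4 = 16
Step 2: 50-fold → factor 50
Step 3: 0.1 mL brought to 0.2 mL → factor 0.2/0.1 = 2
Dilution factor through tube #3 = 16 × 50 × 2 = 1600
[tube #3] = 1.00 mg/mL / 1600 = 0.0006250 mg/mL = 625 ng/mL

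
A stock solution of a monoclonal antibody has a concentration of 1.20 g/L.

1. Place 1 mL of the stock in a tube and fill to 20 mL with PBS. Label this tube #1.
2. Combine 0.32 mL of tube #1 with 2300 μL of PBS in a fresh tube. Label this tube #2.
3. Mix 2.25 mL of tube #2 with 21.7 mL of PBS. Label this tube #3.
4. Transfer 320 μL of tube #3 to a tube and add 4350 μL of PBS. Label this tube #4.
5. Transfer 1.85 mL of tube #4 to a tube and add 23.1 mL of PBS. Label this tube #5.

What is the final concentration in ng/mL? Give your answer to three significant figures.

Step 1: 1 mL brought to 20 mL → factor 20/1 = 20
Step 2: 0.32 mL + 2300 μL = 2.62 mL total → factor 2.62/0.32 = 8.1875
Step 3: 2.25 mL + 21.7 mL = 23.95 mL total → factor 23.95/2.25 = 10.644
Step 4: 320 μL + 4350 μL = 4670 μL total → factor 4670/320 = 14.594
Step 5: 1.85 mL + 23.1 mL = 24.95 mL total → factor 24.95/1.85 = 13.486
Overall dilution factor = 20 × 8.1875 × 10.644 × 14.594 × 13.486 = 3.4306 × 10^5
Final = 1.20 g/L / 3.4306 × 10^5 = 3.498 × 10^-6 g/L = 3.50 ng/mL

3.50 ng/mL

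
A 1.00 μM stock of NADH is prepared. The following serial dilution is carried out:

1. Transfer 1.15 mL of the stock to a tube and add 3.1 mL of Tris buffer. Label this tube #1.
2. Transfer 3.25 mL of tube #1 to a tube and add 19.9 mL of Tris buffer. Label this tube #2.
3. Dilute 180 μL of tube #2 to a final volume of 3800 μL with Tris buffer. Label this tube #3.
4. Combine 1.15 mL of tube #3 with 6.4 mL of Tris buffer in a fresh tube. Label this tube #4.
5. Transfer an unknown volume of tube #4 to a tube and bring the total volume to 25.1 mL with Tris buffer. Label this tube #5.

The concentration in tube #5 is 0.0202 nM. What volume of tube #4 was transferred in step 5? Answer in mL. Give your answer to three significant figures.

1.85 mL

Step 1: 1.15 mL + 3.1 mL = 4.25 mL total → factor 4.25/1.15 = 3.6957
Step 2: 3.25 mL + 19.9 mL = 23.15 mL total → factor 23.15/3.25 = 7.1231
Step 3: 180 μL brought to 3800 μL → factor 3800/180 = 21.111
Step 4: 1.15 mL + 6.4 mL = 7.55 mL total → factor 7.55/1.15 = 6.5652
Step 5: v brought to 25.1 mL → factor = 25.1 mL/v
Product of known-step factors = 3648.5
Overall factor = 1.00 μM / (0.0202 nM) = 49505
Step-5 factor = 49505 / 3648.5 = 13.568
v = 25.1 mL / 13.568 = 1.85 mL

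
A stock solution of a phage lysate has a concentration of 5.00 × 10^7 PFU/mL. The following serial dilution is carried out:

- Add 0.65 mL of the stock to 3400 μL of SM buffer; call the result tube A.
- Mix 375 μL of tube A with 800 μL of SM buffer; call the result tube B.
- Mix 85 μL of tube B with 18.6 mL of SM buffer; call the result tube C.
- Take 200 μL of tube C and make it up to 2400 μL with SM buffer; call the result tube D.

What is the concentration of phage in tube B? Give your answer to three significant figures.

2.56 × 10^6 PFU/mL

Step 1: 0.65 mL + 3400 μL = 4.05 mL total → factor 4.05/0.65 = 6.2308
Step 2: 375 μL + 800 μL = 1175 μL total → factor 1175/375 = 3.1333
Dilution factor through tube B = 6.2308 × 3.1333 = 19.523
[tube B] = 5.00 × 10^7 PFU/mL / 19.523 = 2.56 × 10^6 PFU/mL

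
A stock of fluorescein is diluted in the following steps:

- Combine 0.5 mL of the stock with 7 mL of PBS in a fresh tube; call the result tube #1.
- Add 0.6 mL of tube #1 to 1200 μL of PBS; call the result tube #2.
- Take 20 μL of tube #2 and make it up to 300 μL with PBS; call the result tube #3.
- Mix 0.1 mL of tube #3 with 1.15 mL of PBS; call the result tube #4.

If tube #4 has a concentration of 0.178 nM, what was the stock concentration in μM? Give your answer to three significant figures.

1.50 μM

Step 1: 0.5 mL + 7 mL = 7.5 mL total → factor 7.5/0.5 = 15
Step 2: 0.6 mL + 1200 μL = 1.8 mL total → factor 1.8/0.6 = 3
Step 3: 20 μL brought to 300 μL → factor 300/20 = 15
Step 4: 0.1 mL + 1.15 mL = 1.25 mL total → factor 1.25/0.1 = 12.5
Overall dilution factor = 15 × 3 × 15 × 12.5 = 8437.5
Stock = 0.178 nM × 8437.5 = 1502 nM = 1.50 μM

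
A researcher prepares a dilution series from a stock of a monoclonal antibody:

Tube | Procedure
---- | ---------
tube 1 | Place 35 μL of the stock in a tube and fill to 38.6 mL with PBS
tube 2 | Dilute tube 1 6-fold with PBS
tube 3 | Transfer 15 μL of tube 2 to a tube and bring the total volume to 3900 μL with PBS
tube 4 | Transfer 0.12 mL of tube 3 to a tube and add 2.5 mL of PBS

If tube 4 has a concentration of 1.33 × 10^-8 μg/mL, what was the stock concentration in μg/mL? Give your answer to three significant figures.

0.500 μg/mL

Step 1: 35 μL brought to 38.6 mL → factor 38600/35 = 1102.9
Step 2: 6-fold → factor 6
Step 3: 15 μL brought to 3900 μL → factor 3900/15 = 260
Step 4: 0.12 mL + 2.5 mL = 2.62 mL total → factor 2.62/0.12 = 21.833
Overall dilution factor = 1102.9 × 6 × 260 × 21.833 = 3.7563 × 10^7
Stock = 1.33 × 10^-8 μg/mL × 3.7563 × 10^7 = 0.500 μg/mL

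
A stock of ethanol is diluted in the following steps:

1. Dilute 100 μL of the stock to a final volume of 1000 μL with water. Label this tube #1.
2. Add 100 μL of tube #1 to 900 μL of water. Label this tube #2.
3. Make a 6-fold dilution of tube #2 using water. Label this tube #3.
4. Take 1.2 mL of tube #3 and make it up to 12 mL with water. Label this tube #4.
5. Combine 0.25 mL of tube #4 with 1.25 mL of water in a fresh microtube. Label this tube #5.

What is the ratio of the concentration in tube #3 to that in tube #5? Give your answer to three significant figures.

Step 1: 100 μL brought to 1000 μL → factor 1000/100 = 10
Step 2: 100 μL + 900 μL = 1000 μL total → factor 1000/100 = 10
Step 3: 6-fold → factor 6
Step 4: 1.2 mL brought to 12 mL → factor 12/1.2 = 10
Step 5: 0.25 mL + 1.25 mL = 1.5 mL total → factor 1.5/0.25 = 6
Dilution factor to tube #3 = 600; to tube #5 = 36000
[tube #3]/[tube #5] = (factor to tube #5)/(factor to tube #3) = 36000/600 = 60.0

60.0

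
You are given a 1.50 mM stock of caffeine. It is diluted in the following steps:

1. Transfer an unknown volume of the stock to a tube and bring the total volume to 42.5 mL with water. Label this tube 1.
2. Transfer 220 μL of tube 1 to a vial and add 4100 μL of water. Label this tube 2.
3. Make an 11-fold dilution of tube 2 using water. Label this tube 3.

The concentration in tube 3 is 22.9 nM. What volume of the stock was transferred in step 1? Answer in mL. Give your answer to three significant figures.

Step 1: v brought to 42.5 mL → factor = 42.5 mL/v
Step 2: 220 μL + 4100 μL = 4320 μL total → factor 4320/220 = 19.636
Step 3: 11-fold → factor 11
Product of known-step factors = 216
Overall factor = 1.50 mM / (22.9 nM) = 65502
Step-1 factor = 65502 / 216 = 303.25
v = 42.5 mL / 303.25 = 0.140 mL

0.140 mL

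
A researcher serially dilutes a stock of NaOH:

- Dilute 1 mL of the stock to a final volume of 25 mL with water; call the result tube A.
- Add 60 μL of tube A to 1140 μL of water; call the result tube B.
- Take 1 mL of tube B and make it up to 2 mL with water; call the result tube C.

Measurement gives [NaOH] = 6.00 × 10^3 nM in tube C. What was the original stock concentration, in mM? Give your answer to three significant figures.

6.00 mM

Step 1: 1 mL brought to 25 mL → factor 25/1 = 25
Step 2: 60 μL + 1140 μL = 1200 μL total → factor 1200/60 = 20
Step 3: 1 mL brought to 2 mL → factor 2/1 = 2
Overall dilution factor = 25 × 20 × 2 = 1000
Stock = 6.00 × 10^3 nM × 1000 = 6.000 × 10^6 nM = 6.00 mM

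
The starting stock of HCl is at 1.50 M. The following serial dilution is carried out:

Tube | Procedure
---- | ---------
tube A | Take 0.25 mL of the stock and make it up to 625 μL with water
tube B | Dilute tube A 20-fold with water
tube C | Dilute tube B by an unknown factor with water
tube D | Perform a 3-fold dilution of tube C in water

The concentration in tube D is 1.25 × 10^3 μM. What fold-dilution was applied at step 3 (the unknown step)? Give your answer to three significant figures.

8.00-fold

Step 1: 0.25 mL brought to 625 μL → factor 0.625/0.25 = 2.5
Step 2: 20-fold → factor 20
Step 3: unknown factor x
Step 4: 3-fold → factor 3
Product of known-step factors = 150
Overall factor = 1.50 M / (1.25 × 10^3 μM) = 1200
x = 1200 / 150 = 8.00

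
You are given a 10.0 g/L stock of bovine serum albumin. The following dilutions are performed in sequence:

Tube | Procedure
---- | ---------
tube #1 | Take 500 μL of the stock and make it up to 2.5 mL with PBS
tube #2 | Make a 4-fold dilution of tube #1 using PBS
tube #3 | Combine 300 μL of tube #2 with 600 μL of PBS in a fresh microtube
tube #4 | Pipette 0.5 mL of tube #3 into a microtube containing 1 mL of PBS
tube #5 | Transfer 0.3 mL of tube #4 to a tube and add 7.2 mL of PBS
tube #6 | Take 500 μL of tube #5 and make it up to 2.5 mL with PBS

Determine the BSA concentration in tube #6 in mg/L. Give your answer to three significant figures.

0.444 mg/L

Step 1: 500 μL brought to 2.5 mL → factor 2500/500 = 5
Step 2: 4-fold → factor 4
Step 3: 300 μL + 600 μL = 900 μL total → factor 900/300 = 3
Step 4: 0.5 mL + 1 mL = 1.5 mL total → factor 1.5/0.5 = 3
Step 5: 0.3 mL + 7.2 mL = 7.5 mL total → factor 7.5/0.3 = 25
Step 6: 500 μL brought to 2.5 mL → factor 2500/500 = 5
Overall dilution factor = 5 × 4 × 3 × 3 × 25 × 5 = 22500
Final = 10.0 g/L / 22500 = 0.0004444 g/L = 0.444 mg/L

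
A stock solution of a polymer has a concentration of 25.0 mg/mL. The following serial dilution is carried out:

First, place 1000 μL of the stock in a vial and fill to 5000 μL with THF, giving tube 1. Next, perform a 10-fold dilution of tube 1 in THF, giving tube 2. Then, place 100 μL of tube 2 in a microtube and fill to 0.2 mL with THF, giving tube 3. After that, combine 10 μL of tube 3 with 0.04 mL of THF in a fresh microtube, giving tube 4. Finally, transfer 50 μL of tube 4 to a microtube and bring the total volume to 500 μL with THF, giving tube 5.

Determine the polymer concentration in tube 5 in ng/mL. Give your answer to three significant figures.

Step 1: 1000 μL brought to 5000 μL → factor 5000/1000 = 5
Step 2: 10-fold → factor 10
Step 3: 100 μL brought to 0.2 mL → factor 200/100 = 2
Step 4: 10 μL + 0.04 mL = 50 μL total → factor 50/10 = 5
Step 5: 50 μL brought to 500 μL → factor 500/50 = 10
Overall dilution factor = 5 × 10 × 2 × 5 × 10 = 5000
Final = 25.0 mg/mL / 5000 = 0.005000 mg/mL = 5.00 × 10^3 ng/mL

5.00 × 10^3 ng/mL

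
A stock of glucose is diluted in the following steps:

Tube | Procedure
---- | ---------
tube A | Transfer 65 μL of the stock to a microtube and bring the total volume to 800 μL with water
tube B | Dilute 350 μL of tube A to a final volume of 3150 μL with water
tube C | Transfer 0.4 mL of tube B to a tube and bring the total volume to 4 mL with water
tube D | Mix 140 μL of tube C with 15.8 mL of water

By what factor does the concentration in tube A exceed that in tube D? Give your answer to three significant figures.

1.02 × 10^4

Step 1: 65 μL brought to 800 μL → factor 800/65 = 12.308
Step 2: 350 μL brought to 3150 μL → factor 3150/350 = 9
Step 3: 0.4 mL brought to 4 mL → factor 4/0.4 = 10
Step 4: 140 μL + 15.8 mL = 15940 μL total → factor 15940/140 = 113.86
Dilution factor to tube A = 12.308; to tube D = 1.2612 × 10^5
[tube A]/[tube D] = (factor to tube D)/(factor to tube A) = 1.2612 × 10^5/12.308 = 1.02 × 10^4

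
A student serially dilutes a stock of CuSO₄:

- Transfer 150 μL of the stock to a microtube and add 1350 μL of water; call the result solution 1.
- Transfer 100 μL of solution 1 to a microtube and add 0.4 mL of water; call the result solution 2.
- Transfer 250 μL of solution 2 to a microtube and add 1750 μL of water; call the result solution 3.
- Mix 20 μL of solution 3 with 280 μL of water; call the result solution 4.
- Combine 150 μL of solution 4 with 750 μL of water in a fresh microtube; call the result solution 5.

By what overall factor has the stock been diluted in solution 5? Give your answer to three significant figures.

Step 1: 150 μL + 1350 μL = 1500 μL total → factor 1500/150 = 10
Step 2: 100 μL + 0.4 mL = 500 μL total → factor 500/100 = 5
Step 3: 250 μL + 1750 μL = 2000 μL total → factor 2000/250 = 8
Step 4: 20 μL + 280 μL = 300 μL total → factor 300/20 = 15
Step 5: 150 μL + 750 μL = 900 μL total → factor 900/150 = 6
Overall dilution factor = 10 × 5 × 8 × 15 × 6 = 36000

3.60 × 10^4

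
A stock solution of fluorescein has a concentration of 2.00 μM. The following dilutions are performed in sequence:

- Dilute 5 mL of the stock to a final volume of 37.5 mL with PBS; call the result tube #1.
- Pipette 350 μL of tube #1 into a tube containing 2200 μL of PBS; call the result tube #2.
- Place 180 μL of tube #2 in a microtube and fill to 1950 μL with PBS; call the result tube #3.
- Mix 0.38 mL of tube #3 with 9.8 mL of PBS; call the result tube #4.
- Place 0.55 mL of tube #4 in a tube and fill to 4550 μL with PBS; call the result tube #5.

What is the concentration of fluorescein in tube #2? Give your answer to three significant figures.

0.0366 μM

Step 1: 5 mL brought to 37.5 mL → factor 37.5/5 = 7.5
Step 2: 350 μL + 2200 μL = 2550 μL total → factor 2550/350 = 7.2857
Dilution factor through tube #2 = 7.5 × 7.2857 = 54.643
[tube #2] = 2.00 μM / 54.643 = 0.0366 μM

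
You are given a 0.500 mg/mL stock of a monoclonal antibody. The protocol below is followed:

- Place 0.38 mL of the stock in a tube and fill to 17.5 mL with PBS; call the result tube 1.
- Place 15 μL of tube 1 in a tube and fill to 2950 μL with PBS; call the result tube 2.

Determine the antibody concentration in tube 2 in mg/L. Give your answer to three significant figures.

0.0552 mg/L

Step 1: 0.38 mL brought to 17.5 mL → factor 17.5/0.38 = 46.053
Step 2: 15 μL brought to 2950 μL → factor 2950/15 = 196.67
Overall dilution factor = 46.053 × 196.67 = 9057
Final = 0.500 mg/mL / 9057 = 5.521 × 10^-5 mg/mL = 0.0552 mg/L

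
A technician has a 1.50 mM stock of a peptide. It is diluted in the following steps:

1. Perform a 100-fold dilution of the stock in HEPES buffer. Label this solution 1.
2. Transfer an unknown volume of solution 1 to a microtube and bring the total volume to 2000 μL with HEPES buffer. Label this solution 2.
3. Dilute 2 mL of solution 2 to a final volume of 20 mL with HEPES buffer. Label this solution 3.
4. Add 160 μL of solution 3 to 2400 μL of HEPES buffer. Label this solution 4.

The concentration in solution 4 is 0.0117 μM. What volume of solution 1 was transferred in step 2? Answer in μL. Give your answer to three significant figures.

250 μL

Step 1: 100-fold → factor 100
Step 2: v brought to 2000 μL → factor = 2000 μL/v
Step 3: 2 mL brought to 20 mL → factor 20/2 = 10
Step 4: 160 μL + 2400 μL = 2560 μL total → factor 2560/160 = 16
Product of known-step factors = 16000
Overall factor = 1.50 mM / (0.0117 μM) = 1.2821 × 10^5
Step-2 factor = 1.2821 × 10^5 / 16000 = 8.0128
v = 2000 μL / 8.0128 = 250 μL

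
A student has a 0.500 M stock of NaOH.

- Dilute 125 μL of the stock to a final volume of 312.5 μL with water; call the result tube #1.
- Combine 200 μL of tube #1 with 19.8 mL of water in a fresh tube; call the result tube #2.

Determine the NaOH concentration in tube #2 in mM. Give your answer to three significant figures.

2.00 mM

Step 1: 125 μL brought to 312.5 μL → factor 312.5/125 = 2.5
Step 2: 200 μL + 19.8 mL = 20000 μL total → factor 20000/200 = 100
Overall dilution factor = 2.5 × 100 = 250
Final = 0.500 M / 250 = 0.002000 M = 2.00 mM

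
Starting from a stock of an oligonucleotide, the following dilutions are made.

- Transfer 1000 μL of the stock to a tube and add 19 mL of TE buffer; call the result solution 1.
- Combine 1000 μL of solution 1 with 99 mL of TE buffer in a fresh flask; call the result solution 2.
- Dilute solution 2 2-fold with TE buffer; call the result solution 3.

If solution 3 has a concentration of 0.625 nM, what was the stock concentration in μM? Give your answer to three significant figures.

Step 1: 1000 μL + 19 mL = 20000 μL total → factor 20000/1000 = 20
Step 2: 1000 μL + 99 mL = 1 × 10^5 μL total → factor 1 × 10^5/1000 = 100
Step 3: 2-fold → factor 2
Overall dilution factor = 20 × 100 × 2 = 4000
Stock = 0.625 nM × 4000 = 2500 nM = 2.50 μM

2.50 μM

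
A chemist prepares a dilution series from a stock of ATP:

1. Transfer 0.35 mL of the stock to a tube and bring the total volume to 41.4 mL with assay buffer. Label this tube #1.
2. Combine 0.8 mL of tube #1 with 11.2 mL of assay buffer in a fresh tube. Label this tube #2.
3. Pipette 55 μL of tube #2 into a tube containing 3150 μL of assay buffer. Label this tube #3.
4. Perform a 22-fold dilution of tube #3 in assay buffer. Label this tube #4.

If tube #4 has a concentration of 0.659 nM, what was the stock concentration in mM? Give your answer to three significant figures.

1.50 mM

Step 1: 0.35 mL brought to 41.4 mL → factor 41.4/0.35 = 118.29
Step 2: 0.8 mL + 11.2 mL = 12 mL total → factor 12/0.8 = 15
Step 3: 55 μL + 3150 μL = 3205 μL total → factor 3205/55 = 58.273
Step 4: 22-fold → factor 22
Overall dilution factor = 118.29 × 15 × 58.273 × 22 = 2.2746 × 10^6
Stock = 0.659 nM × 2.2746 × 10^6 = 1.499 × 10^6 nM = 1.50 mM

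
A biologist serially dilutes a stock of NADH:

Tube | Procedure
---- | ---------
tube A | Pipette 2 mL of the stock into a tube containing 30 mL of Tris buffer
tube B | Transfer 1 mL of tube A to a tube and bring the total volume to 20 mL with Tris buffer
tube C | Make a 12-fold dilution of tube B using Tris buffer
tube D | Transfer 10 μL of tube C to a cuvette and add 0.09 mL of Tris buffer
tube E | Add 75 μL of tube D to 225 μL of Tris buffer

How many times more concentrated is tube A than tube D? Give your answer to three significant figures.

Step 1: 2 mL + 30 mL = 32 mL total → factor 32/2 = 16
Step 2: 1 mL brought to 20 mL → factor 20/1 = 20
Step 3: 12-fold → factor 12
Step 4: 10 μL + 0.09 mL = 100 μL total → factor 100/10 = 10
Dilution factor to tube A = 16; to tube D = 38400
[tube A]/[tube D] = (factor to tube D)/(factor to tube A) = 38400/16 = 2.40 × 10^3

2.40 × 10^3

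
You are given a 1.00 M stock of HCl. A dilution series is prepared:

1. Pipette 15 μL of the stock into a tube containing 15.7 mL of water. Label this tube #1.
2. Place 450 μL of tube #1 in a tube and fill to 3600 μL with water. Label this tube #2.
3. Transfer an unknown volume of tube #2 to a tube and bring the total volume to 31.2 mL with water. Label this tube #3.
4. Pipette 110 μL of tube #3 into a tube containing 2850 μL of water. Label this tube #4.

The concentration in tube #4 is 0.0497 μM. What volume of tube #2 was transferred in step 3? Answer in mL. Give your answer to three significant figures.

Step 1: 15 μL + 15.7 mL = 15715 μL total → factor 15715/15 = 1047.7
Step 2: 450 μL brought to 3600 μL → factor 3600/450 = 8
Step 3: v brought to 31.2 mL → factor = 31.2 mL/v
Step 4: 110 μL + 2850 μL = 2960 μL total → factor 2960/110 = 26.909
Product of known-step factors = 2.2553 × 10^5
Overall factor = 1.00 M / (0.0497 μM) = 2.0121 × 10^7
Step-3 factor = 2.0121 × 10^7 / 2.2553 × 10^5 = 89.214
v = 31.2 mL / 89.214 = 0.350 mL

0.350 mL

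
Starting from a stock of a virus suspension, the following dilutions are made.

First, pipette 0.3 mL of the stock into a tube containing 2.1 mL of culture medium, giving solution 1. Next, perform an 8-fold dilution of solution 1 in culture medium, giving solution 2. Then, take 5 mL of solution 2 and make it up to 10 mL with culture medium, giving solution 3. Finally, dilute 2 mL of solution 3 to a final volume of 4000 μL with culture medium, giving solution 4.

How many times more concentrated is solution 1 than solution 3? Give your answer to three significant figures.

Step 1: 0.3 mL + 2.1 mL = 2.4 mL total → factor 2.4/0.3 = 8
Step 2: 8-fold → factor 8
Step 3: 5 mL brought to 10 mL → factor 10/5 = 2
Dilution factor to solution 1 = 8; to solution 3 = 128
[solution 1]/[solution 3] = (factor to solution 3)/(factor to solution 1) = 128/8 = 16.0

16.0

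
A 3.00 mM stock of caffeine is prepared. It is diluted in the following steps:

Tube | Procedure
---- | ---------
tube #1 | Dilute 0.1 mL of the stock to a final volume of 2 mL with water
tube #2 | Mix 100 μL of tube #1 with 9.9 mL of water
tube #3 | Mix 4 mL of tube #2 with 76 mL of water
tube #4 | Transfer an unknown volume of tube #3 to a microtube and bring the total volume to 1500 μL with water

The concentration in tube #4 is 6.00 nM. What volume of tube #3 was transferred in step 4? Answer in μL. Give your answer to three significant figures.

Step 1: 0.1 mL brought to 2 mL → factor 2/0.1 = 20
Step 2: 100 μL + 9.9 mL = 10000 μL total → factor 10000/100 = 100
Step 3: 4 mL + 76 mL = 80 mL total → factor 80/4 = 20
Step 4: v brought to 1500 μL → factor = 1500 μL/v
Product of known-step factors = 40000
Overall factor = 3.00 mM / (6.00 nM) = 5 × 10^5
Step-4 factor = 5 × 10^5 / 40000 = 12.5
v = 1500 μL / 12.5 = 120 μL

120 μL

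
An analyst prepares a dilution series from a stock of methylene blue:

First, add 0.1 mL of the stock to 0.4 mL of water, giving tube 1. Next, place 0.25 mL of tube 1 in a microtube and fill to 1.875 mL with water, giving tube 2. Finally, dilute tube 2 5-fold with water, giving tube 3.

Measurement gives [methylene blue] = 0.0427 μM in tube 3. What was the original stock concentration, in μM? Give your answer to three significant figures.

Step 1: 0.1 mL + 0.4 mL = 0.5 mL total → factor 0.5/0.1 = 5
Step 2: 0.25 mL brought to 1.875 mL → factor 1.875/0.25 = 7.5
Step 3: 5-fold → factor 5
Overall dilution factor = 5 × 7.5 × 5 = 187.5
Stock = 0.0427 μM × 187.5 = 8.01 μM

8.01 μM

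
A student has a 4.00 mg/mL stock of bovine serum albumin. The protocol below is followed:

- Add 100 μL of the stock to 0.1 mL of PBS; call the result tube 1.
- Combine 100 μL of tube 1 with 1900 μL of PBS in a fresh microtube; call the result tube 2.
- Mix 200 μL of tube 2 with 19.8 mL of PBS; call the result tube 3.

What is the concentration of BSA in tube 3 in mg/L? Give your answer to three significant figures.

Step 1: 100 μL + 0.1 mL = 200 μL total → factor 200/100 = 2
Step 2: 100 μL + 1900 μL = 2000 μL total → factor 2000/100 = 20
Step 3: 200 μL + 19.8 mL = 20000 μL total → factor 20000/200 = 100
Overall dilution factor = 2 × 20 × 100 = 4000
Final = 4.00 mg/mL / 4000 = 0.001000 mg/mL = 1.00 mg/L

1.00 mg/L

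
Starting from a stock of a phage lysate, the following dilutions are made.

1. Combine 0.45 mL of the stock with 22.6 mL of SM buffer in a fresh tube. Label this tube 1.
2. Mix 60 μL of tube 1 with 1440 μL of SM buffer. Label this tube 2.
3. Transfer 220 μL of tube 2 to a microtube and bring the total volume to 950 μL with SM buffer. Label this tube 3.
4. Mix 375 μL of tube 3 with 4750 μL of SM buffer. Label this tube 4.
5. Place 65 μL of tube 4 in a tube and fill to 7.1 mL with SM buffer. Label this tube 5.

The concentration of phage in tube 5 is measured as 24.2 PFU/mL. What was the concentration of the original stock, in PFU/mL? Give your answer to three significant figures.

2.00 × 10^8 PFU/mL

Step 1: 0.45 mL + 22.6 mL = 23.05 mL total → factor 23.05/0.45 = 51.222
Step 2: 60 μL + 1440 μL = 1500 μL total → factor 1500/60 = 25
Step 3: 220 μL brought to 950 μL → factor 950/220 = 4.3182
Step 4: 375 μL + 4750 μL = 5125 μL total → factor 5125/375 = 13.667
Step 5: 65 μL brought to 7.1 mL → factor 7100/65 = 109.23
Overall dilution factor = 51.222 × 25 × 4.3182 × 13.667 × 109.23 = 8.2548 × 10^6
Stock = 24.2 PFU/mL × 8.2548 × 10^6 = 2.00 × 10^8 PFU/mL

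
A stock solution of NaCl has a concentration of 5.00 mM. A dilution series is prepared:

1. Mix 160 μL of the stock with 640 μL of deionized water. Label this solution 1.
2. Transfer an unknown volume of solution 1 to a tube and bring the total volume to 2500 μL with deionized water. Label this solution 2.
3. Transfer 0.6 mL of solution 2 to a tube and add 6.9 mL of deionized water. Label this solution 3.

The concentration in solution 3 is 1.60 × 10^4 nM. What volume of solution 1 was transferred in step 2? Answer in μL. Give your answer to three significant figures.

Step 1: 160 μL + 640 μL = 800 μL total → factor 800/160 = 5
Step 2: v brought to 2500 μL → factor = 2500 μL/v
Step 3: 0.6 mL + 6.9 mL = 7.5 mL total → factor 7.5/0.6 = 12.5
Product of known-step factors = 62.5
Overall factor = 5.00 mM / (1.60 × 10^4 nM) = 312.5
Step-2 factor = 312.5 / 62.5 = 5
v = 2500 μL / 5 = 500 μL

500 μL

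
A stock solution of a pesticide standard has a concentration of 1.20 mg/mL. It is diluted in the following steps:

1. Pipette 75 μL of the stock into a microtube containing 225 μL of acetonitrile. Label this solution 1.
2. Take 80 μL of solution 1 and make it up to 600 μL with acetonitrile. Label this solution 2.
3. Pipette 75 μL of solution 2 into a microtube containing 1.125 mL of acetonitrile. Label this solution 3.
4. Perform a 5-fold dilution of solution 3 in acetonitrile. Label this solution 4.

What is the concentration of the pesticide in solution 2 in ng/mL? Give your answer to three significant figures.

4.00 × 10^4 ng/mL

Step 1: 75 μL + 225 μL = 300 μL total → factor 300/75 = 4
Step 2: 80 μL brought to 600 μL → factor 600/80 = 7.5
Dilution factor through solution 2 = 4 × 7.5 = 30
[solution 2] = 1.20 mg/mL / 30 = 0.04000 mg/mL = 4.00 × 10^4 ng/mL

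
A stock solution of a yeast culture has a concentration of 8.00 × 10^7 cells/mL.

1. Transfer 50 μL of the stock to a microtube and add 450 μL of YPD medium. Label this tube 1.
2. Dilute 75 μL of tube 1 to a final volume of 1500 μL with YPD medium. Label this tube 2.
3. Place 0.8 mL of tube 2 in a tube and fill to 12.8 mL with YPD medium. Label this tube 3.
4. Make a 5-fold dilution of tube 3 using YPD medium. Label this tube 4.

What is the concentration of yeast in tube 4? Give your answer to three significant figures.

5.00 × 10^3 cells/mL

Step 1: 50 μL + 450 μL = 500 μL total → factor 500/50 = 10
Step 2: 75 μL brought to 1500 μL → factor 1500/75 = 20
Step 3: 0.8 mL brought to 12.8 mL → factor 12.8/0.8 = 16
Step 4: 5-fold → factor 5
Overall dilution factor = 10 × 20 × 16 × 5 = 16000
Final = 8.00 × 10^7 cells/mL / 16000 = 5.00 × 10^3 cells/mL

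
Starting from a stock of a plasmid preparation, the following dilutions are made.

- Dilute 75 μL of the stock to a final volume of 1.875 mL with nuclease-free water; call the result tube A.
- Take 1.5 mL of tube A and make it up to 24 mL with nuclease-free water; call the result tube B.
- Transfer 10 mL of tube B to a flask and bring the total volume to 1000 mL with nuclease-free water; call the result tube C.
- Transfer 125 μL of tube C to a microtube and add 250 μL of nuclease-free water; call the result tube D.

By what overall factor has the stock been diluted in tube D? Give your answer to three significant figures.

Step 1: 75 μL brought to 1.875 mL → factor 1875/75 = 25
Step 2: 1.5 mL brought to 24 mL → factor 24/1.5 = 16
Step 3: 10 mL brought to 1000 mL → factor 1000/10 = 100
Step 4: 125 μL + 250 μL = 375 μL total → factor 375/125 = 3
Overall dilution factor = 25 × 16 × 100 × 3 = 1.2 × 10^5

1.20 × 10^5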